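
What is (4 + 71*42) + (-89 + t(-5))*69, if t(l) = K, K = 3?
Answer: -2948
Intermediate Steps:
t(l) = 3
(4 + 71*42) + (-89 + t(-5))*69 = (4 + 71*42) + (-89 + 3)*69 = (4 + 2982) - 86*69 = 2986 - 5934 = -2948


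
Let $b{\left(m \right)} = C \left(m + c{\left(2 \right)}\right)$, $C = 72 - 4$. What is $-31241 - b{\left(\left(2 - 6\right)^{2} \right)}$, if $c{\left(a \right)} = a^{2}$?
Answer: $-32601$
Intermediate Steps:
$C = 68$
$b{\left(m \right)} = 272 + 68 m$ ($b{\left(m \right)} = 68 \left(m + 2^{2}\right) = 68 \left(m + 4\right) = 68 \left(4 + m\right) = 272 + 68 m$)
$-31241 - b{\left(\left(2 - 6\right)^{2} \right)} = -31241 - \left(272 + 68 \left(2 - 6\right)^{2}\right) = -31241 - \left(272 + 68 \left(-4\right)^{2}\right) = -31241 - \left(272 + 68 \cdot 16\right) = -31241 - \left(272 + 1088\right) = -31241 - 1360 = -32601$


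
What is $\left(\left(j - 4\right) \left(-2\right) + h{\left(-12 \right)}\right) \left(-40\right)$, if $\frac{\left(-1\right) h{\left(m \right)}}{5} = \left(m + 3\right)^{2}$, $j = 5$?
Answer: $16280$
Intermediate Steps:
$h{\left(m \right)} = - 5 \left(3 + m\right)^{2}$ ($h{\left(m \right)} = - 5 \left(m + 3\right)^{2} = - 5 \left(3 + m\right)^{2}$)
$\left(\left(j - 4\right) \left(-2\right) + h{\left(-12 \right)}\right) \left(-40\right) = \left(\left(5 - 4\right) \left(-2\right) - 5 \left(3 - 12\right)^{2}\right) \left(-40\right) = \left(1 \left(-2\right) - 5 \left(-9\right)^{2}\right) \left(-40\right) = \left(-2 - 405\right) \left(-40\right) = \left(-407\right) \left(-40\right) = 16280$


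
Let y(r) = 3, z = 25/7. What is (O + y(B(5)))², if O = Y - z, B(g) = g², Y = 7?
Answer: 2025/49 ≈ 41.327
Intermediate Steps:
z = 25/7 (z = 25*(⅐) = 25/7 ≈ 3.5714)
O = 24/7 (O = 7 - 1*25/7 = 7 - 25/7 = 24/7 ≈ 3.4286)
(O + y(B(5)))² = (24/7 + 3)² = (45/7)² = 2025/49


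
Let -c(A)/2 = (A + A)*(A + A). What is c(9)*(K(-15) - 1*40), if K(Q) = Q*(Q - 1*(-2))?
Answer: -100440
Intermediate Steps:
K(Q) = Q*(2 + Q) (K(Q) = Q*(Q + 2) = Q*(2 + Q))
c(A) = -8*A² (c(A) = -2*(A + A)*(A + A) = -2*2*A*2*A = -8*A²)
c(9)*(K(-15) - 1*40) = (-8*9²)*(-15*(2 - 15) - 1*40) = (-8*81)*(-15*(-13) - 40) = -648*(195 - 40) = -648*155 = -100440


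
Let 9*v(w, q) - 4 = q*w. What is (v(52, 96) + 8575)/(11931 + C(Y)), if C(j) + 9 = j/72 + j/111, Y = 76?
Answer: 6080654/7941211 ≈ 0.76571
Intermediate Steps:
C(j) = -9 + 61*j/2664 (C(j) = -9 + (j/72 + j/111) = -9 + 61*j/2664)
v(w, q) = 4/9 + q*w/9 (v(w, q) = 4/9 + (q*w)/9 = 4/9 + q*w/9)
(v(52, 96) + 8575)/(11931 + C(Y)) = ((4/9 + (⅑)*96*52) + 8575)/(11931 + (-9 + (61/2664)*76)) = ((4/9 + 1664/3) + 8575)/(11931 + (-9 + 1159/666)) = (4996/9 + 8575)/(11931 - 4835/666) = 82171/(9*(7941211/666)) = (82171/9)*(666/7941211) = 6080654/7941211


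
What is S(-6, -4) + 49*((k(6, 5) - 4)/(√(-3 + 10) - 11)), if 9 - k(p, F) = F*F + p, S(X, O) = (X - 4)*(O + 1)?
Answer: 8717/57 + 637*√7/57 ≈ 182.50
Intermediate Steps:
S(X, O) = (1 + O)*(-4 + X) (S(X, O) = (-4 + X)*(1 + O) = (1 + O)*(-4 + X))
k(p, F) = 9 - p - F² (k(p, F) = 9 - (F*F + p) = 9 - (F² + p) = 9 - (p + F²) = 9 + (-p - F²) = 9 - p - F²)
S(-6, -4) + 49*((k(6, 5) - 4)/(√(-3 + 10) - 11)) = (-4 - 6 - 4*(-4) - 4*(-6)) + 49*(((9 - 1*6 - 1*5²) - 4)/(√(-3 + 10) - 11)) = (-4 - 6 + 16 + 24) + 49*(((9 - 6 - 1*25) - 4)/(√7 - 11)) = 30 + 49*(((9 - 6 - 25) - 4)/(-11 + √7)) = 30 + 49*((-22 - 4)/(-11 + √7)) = 30 + 49*(-26/(-11 + √7)) = 30 - 1274/(-11 + √7)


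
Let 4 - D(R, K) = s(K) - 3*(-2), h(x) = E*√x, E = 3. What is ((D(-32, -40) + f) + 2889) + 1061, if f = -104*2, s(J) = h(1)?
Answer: 3737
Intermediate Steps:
h(x) = 3*√x
s(J) = 3 (s(J) = 3*√1 = 3*1 = 3)
f = -208
D(R, K) = -5 (D(R, K) = 4 - (3 - 3*(-2)) = 4 - (3 + 6) = 4 - 1*9 = 4 - 9 = -5)
((D(-32, -40) + f) + 2889) + 1061 = ((-5 - 208) + 2889) + 1061 = (-213 + 2889) + 1061 = 2676 + 1061 = 3737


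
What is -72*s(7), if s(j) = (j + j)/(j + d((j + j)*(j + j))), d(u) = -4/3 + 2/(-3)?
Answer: -1008/5 ≈ -201.60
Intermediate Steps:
d(u) = -2 (d(u) = -4*⅓ + 2*(-⅓) = -4/3 - ⅔ = -2)
s(j) = 2*j/(-2 + j) (s(j) = (j + j)/(j - 2) = (2*j)/(-2 + j) = 2*j/(-2 + j))
-72*s(7) = -144*7/(-2 + 7) = -144*7/5 = -72*14/5 = -1008/5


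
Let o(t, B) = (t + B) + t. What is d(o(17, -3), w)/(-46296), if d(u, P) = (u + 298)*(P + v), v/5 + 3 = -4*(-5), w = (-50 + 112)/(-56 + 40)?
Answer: -213521/370368 ≈ -0.57651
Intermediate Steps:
o(t, B) = B + 2*t (o(t, B) = (B + t) + t = B + 2*t)
w = -31/8 (w = 62/(-16) = 62*(-1/16) = -31/8 ≈ -3.8750)
v = 85 (v = -15 + 5*(-4*(-5)) = -15 + 5*20 = -15 + 100 = 85)
d(u, P) = (85 + P)*(298 + u) (d(u, P) = (u + 298)*(P + 85) = (298 + u)*(85 + P) = (85 + P)*(298 + u))
d(o(17, -3), w)/(-46296) = (25330 + 85*(-3 + 2*17) + 298*(-31/8) - 31*(-3 + 2*17)/8)/(-46296) = (25330 + 85*(-3 + 34) - 4619/4 - 31*(-3 + 34)/8)*(-1/46296) = (25330 + 85*31 - 4619/4 - 31/8*31)*(-1/46296) = (25330 + 2635 - 4619/4 - 961/8)*(-1/46296) = (213521/8)*(-1/46296) = -213521/370368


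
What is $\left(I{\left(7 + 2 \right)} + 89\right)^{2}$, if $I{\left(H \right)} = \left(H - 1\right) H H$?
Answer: $543169$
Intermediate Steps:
$I{\left(H \right)} = H^{2} \left(-1 + H\right)$ ($I{\left(H \right)} = \left(-1 + H\right) H H = H \left(-1 + H\right) H = H^{2} \left(-1 + H\right)$)
$\left(I{\left(7 + 2 \right)} + 89\right)^{2} = \left(\left(7 + 2\right)^{2} \left(-1 + \left(7 + 2\right)\right) + 89\right)^{2} = \left(9^{2} \left(-1 + 9\right) + 89\right)^{2} = \left(81 \cdot 8 + 89\right)^{2} = \left(648 + 89\right)^{2} = 737^{2} = 543169$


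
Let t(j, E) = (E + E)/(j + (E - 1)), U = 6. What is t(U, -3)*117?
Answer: -351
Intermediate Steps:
t(j, E) = 2*E/(-1 + E + j) (t(j, E) = (2*E)/(j + (-1 + E)) = (2*E)/(-1 + E + j) = 2*E/(-1 + E + j))
t(U, -3)*117 = (2*(-3)/(-1 - 3 + 6))*117 = (2*(-3)/2)*117 = (2*(-3)*(½))*117 = -3*117 = -351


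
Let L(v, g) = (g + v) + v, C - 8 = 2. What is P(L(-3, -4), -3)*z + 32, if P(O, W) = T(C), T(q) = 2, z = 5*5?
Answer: 82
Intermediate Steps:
C = 10 (C = 8 + 2 = 10)
L(v, g) = g + 2*v
z = 25
P(O, W) = 2
P(L(-3, -4), -3)*z + 32 = 2*25 + 32 = 50 + 32 = 82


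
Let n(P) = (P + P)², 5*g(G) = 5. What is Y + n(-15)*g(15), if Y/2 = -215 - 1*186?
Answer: 98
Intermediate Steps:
g(G) = 1 (g(G) = (⅕)*5 = 1)
Y = -802 (Y = 2*(-215 - 1*186) = 2*(-215 - 186) = 2*(-401) = -802)
n(P) = 4*P² (n(P) = (2*P)² = 4*P²)
Y + n(-15)*g(15) = -802 + (4*(-15)²)*1 = -802 + (4*225)*1 = -802 + 900*1 = -802 + 900 = 98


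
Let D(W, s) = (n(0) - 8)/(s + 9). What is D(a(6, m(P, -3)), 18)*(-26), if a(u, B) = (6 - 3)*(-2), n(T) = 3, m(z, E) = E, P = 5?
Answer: 130/27 ≈ 4.8148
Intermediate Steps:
a(u, B) = -6 (a(u, B) = 3*(-2) = -6)
D(W, s) = -5/(9 + s) (D(W, s) = (3 - 8)/(s + 9) = -5/(9 + s))
D(a(6, m(P, -3)), 18)*(-26) = -5/(9 + 18)*(-26) = -5/27*(-26) = 130/27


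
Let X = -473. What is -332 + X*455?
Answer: -215547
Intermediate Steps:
-332 + X*455 = -332 - 473*455 = -332 - 215215 = -215547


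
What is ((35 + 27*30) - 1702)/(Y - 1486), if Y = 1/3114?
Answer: 2668698/4627403 ≈ 0.57672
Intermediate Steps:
Y = 1/3114 ≈ 0.00032113
((35 + 27*30) - 1702)/(Y - 1486) = ((35 + 27*30) - 1702)/(1/3114 - 1486) = ((35 + 810) - 1702)/(-4627403/3114) = (845 - 1702)*(-3114/4627403) = -857*(-3114/4627403) = 2668698/4627403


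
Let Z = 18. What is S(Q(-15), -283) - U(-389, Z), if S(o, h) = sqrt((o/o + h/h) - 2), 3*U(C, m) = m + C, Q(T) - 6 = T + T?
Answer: 371/3 ≈ 123.67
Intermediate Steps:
Q(T) = 6 + 2*T (Q(T) = 6 + (T + T) = 6 + 2*T)
U(C, m) = C/3 + m/3 (U(C, m) = (m + C)/3 = (C + m)/3 = C/3 + m/3)
S(o, h) = 0 (S(o, h) = sqrt((1 + 1) - 2) = sqrt(2 - 2) = sqrt(0) = 0)
S(Q(-15), -283) - U(-389, Z) = 0 - ((1/3)*(-389) + (1/3)*18) = 0 - (-389/3 + 6) = 0 - 1*(-371/3) = 0 + 371/3 = 371/3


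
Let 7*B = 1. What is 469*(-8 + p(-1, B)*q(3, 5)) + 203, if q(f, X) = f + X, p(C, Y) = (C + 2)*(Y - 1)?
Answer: -6765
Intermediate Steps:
B = 1/7 (B = (1/7)*1 = 1/7 ≈ 0.14286)
p(C, Y) = (-1 + Y)*(2 + C) (p(C, Y) = (2 + C)*(-1 + Y) = (-1 + Y)*(2 + C))
q(f, X) = X + f
469*(-8 + p(-1, B)*q(3, 5)) + 203 = 469*(-8 + (-2 - 1*(-1) + 2*(1/7) - 1*1/7)*(5 + 3)) + 203 = 469*(-8 + (-2 + 1 + 2/7 - 1/7)*8) + 203 = 469*(-8 - 6/7*8) + 203 = 469*(-8 - 48/7) + 203 = 469*(-104/7) + 203 = -6968 + 203 = -6765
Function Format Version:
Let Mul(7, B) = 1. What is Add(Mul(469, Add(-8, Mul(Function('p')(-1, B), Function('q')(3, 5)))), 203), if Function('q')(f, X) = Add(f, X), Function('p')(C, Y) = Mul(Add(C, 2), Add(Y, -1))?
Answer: -6765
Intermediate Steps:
B = Rational(1, 7) (B = Mul(Rational(1, 7), 1) = Rational(1, 7) ≈ 0.14286)
Function('p')(C, Y) = Mul(Add(-1, Y), Add(2, C)) (Function('p')(C, Y) = Mul(Add(2, C), Add(-1, Y)) = Mul(Add(-1, Y), Add(2, C)))
Function('q')(f, X) = Add(X, f)
Add(Mul(469, Add(-8, Mul(Function('p')(-1, B), Function('q')(3, 5)))), 203) = Add(Mul(469, Add(-8, Mul(Add(-2, Mul(-1, -1), Mul(2, Rational(1, 7)), Mul(-1, Rational(1, 7))), Add(5, 3)))), 203) = Add(Mul(469, Add(-8, Mul(Add(-2, 1, Rational(2, 7), Rational(-1, 7)), 8))), 203) = Add(Mul(469, Add(-8, Mul(Rational(-6, 7), 8))), 203) = Add(Mul(469, Add(-8, Rational(-48, 7))), 203) = Add(Mul(469, Rational(-104, 7)), 203) = Add(-6968, 203) = -6765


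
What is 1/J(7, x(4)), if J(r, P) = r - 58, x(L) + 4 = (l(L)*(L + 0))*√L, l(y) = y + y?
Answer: -1/51 ≈ -0.019608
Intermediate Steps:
l(y) = 2*y
x(L) = -4 + 2*L^(5/2) (x(L) = -4 + ((2*L)*(L + 0))*√L = -4 + ((2*L)*L)*√L = -4 + (2*L²)*√L = -4 + 2*L^(5/2))
J(r, P) = -58 + r
1/J(7, x(4)) = 1/(-58 + 7) = 1/(-51) = -1/51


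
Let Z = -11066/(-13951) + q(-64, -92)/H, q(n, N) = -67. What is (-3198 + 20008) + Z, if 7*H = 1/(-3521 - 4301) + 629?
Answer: 1153832187938294/68639436187 ≈ 16810.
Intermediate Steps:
H = 4920037/54754 (H = (1/(-3521 - 4301) + 629)/7 = (1/(-7822) + 629)/7 = (-1/7822 + 629)/7 = (⅐)*(4920037/7822) = 4920037/54754 ≈ 89.857)
Z = 3265634824/68639436187 (Z = -11066/(-13951) - 67/4920037/54754 = -11066*(-1/13951) - 67*54754/4920037 = 11066/13951 - 3668518/4920037 = 3265634824/68639436187 ≈ 0.047577)
(-3198 + 20008) + Z = (-3198 + 20008) + 3265634824/68639436187 = 16810 + 3265634824/68639436187 = 1153832187938294/68639436187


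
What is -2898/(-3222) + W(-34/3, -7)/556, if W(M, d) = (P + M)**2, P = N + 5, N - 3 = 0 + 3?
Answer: 805823/895716 ≈ 0.89964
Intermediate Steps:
N = 6 (N = 3 + (0 + 3) = 3 + 3 = 6)
P = 11 (P = 6 + 5 = 11)
W(M, d) = (11 + M)**2
-2898/(-3222) + W(-34/3, -7)/556 = -2898/(-3222) + (11 - 34/3)**2/556 = -2898*(-1/3222) + (11 - 34*1/3)**2*(1/556) = 161/179 + (11 - 34/3)**2*(1/556) = 161/179 + (-1/3)**2*(1/556) = 161/179 + (1/9)*(1/556) = 161/179 + 1/5004 = 805823/895716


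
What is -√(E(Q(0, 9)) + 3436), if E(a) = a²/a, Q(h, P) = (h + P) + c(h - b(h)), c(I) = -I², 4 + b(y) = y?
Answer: -3*√381 ≈ -58.558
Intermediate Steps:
b(y) = -4 + y
Q(h, P) = -16 + P + h (Q(h, P) = (h + P) - (h - (-4 + h))² = (P + h) - (h + (4 - h))² = (P + h) - 1*4² = (P + h) - 1*16 = (P + h) - 16 = -16 + P + h)
E(a) = a
-√(E(Q(0, 9)) + 3436) = -√((-16 + 9 + 0) + 3436) = -√(-7 + 3436) = -√3429 = -3*√381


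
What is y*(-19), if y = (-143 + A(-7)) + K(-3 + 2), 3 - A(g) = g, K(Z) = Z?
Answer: 2546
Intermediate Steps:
A(g) = 3 - g
y = -134 (y = (-143 + (3 - 1*(-7))) + (-3 + 2) = (-143 + (3 + 7)) - 1 = (-143 + 10) - 1 = -133 - 1 = -134)
y*(-19) = -134*(-19) = 2546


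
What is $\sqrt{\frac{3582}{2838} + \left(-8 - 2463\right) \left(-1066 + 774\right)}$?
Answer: $\frac{\sqrt{161427915209}}{473} \approx 849.43$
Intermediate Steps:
$\sqrt{\frac{3582}{2838} + \left(-8 - 2463\right) \left(-1066 + 774\right)} = \sqrt{3582 \cdot \frac{1}{2838} - -721532} = \sqrt{\frac{597}{473} + 721532} = \sqrt{\frac{341285233}{473}} = \frac{\sqrt{161427915209}}{473}$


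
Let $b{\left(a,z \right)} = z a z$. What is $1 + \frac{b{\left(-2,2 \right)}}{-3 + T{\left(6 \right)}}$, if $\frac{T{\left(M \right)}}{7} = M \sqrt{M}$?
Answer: $\frac{3517}{3525} - \frac{112 \sqrt{6}}{3525} \approx 0.9199$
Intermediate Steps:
$T{\left(M \right)} = 7 M^{\frac{3}{2}}$ ($T{\left(M \right)} = 7 M \sqrt{M} = 7 M^{\frac{3}{2}}$)
$b{\left(a,z \right)} = a z^{2}$ ($b{\left(a,z \right)} = a z z = a z^{2}$)
$1 + \frac{b{\left(-2,2 \right)}}{-3 + T{\left(6 \right)}} = 1 + \frac{\left(-2\right) 2^{2}}{-3 + 7 \cdot 6^{\frac{3}{2}}} = 1 + \frac{\left(-2\right) 4}{-3 + 7 \cdot 6 \sqrt{6}} = 1 - \frac{8}{-3 + 42 \sqrt{6}}$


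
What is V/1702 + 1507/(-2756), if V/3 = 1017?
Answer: 2921821/2345356 ≈ 1.2458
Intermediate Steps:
V = 3051 (V = 3*1017 = 3051)
V/1702 + 1507/(-2756) = 3051/1702 + 1507/(-2756) = 3051*(1/1702) + 1507*(-1/2756) = 3051/1702 - 1507/2756 = 2921821/2345356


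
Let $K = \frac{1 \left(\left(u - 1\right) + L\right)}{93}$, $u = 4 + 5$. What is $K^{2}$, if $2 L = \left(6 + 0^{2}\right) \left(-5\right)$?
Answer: $\frac{49}{8649} \approx 0.0056654$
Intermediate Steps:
$u = 9$
$L = -15$ ($L = \frac{\left(6 + 0^{2}\right) \left(-5\right)}{2} = \frac{\left(6 + 0\right) \left(-5\right)}{2} = \frac{6 \left(-5\right)}{2} = \frac{1}{2} \left(-30\right) = -15$)
$K = - \frac{7}{93}$ ($K = \frac{1 \left(\left(9 - 1\right) - 15\right)}{93} = 1 \left(8 - 15\right) \frac{1}{93} = 1 \left(-7\right) \frac{1}{93} = \left(-7\right) \frac{1}{93} = - \frac{7}{93} \approx -0.075269$)
$K^{2} = \left(- \frac{7}{93}\right)^{2} = \frac{49}{8649}$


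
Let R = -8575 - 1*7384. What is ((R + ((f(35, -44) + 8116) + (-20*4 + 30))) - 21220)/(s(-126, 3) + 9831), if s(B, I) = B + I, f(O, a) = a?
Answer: -9719/3236 ≈ -3.0034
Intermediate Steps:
R = -15959 (R = -8575 - 7384 = -15959)
((R + ((f(35, -44) + 8116) + (-20*4 + 30))) - 21220)/(s(-126, 3) + 9831) = ((-15959 + ((-44 + 8116) + (-20*4 + 30))) - 21220)/((-126 + 3) + 9831) = ((-15959 + (8072 + (-80 + 30))) - 21220)/(-123 + 9831) = ((-15959 + (8072 - 50)) - 21220)/9708 = ((-15959 + 8022) - 21220)*(1/9708) = (-7937 - 21220)*(1/9708) = -29157*1/9708 = -9719/3236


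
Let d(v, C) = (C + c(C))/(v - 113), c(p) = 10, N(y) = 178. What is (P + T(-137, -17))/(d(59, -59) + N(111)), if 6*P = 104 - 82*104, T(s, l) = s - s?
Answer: -75816/9661 ≈ -7.8476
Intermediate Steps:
T(s, l) = 0
P = -1404 (P = (104 - 82*104)/6 = (104 - 8528)/6 = (1/6)*(-8424) = -1404)
d(v, C) = (10 + C)/(-113 + v) (d(v, C) = (C + 10)/(v - 113) = (10 + C)/(-113 + v))
(P + T(-137, -17))/(d(59, -59) + N(111)) = (-1404 + 0)/((10 - 59)/(-113 + 59) + 178) = -1404/(-49/(-54) + 178) = -1404/(-1/54*(-49) + 178) = -1404/(49/54 + 178) = -1404/9661/54 = -1404*54/9661 = -75816/9661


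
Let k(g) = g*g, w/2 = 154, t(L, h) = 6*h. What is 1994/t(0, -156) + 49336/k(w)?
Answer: -638305/396396 ≈ -1.6103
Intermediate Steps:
w = 308 (w = 2*154 = 308)
k(g) = g²
1994/t(0, -156) + 49336/k(w) = 1994/((6*(-156))) + 49336/(308²) = 1994/(-936) + 49336/94864 = 1994*(-1/936) + 49336*(1/94864) = -997/468 + 881/1694 = -638305/396396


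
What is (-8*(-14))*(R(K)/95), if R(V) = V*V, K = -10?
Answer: 2240/19 ≈ 117.89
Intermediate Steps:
R(V) = V²
(-8*(-14))*(R(K)/95) = (-8*(-14))*((-10)²/95) = 112*(100*(1/95)) = 112*(20/19) = 2240/19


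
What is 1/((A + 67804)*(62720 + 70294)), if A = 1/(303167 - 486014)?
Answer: 8707/78527399089658 ≈ 1.1088e-10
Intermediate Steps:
A = -1/182847 (A = 1/(-182847) = -1/182847 ≈ -5.4691e-6)
1/((A + 67804)*(62720 + 70294)) = 1/((-1/182847 + 67804)*(62720 + 70294)) = 1/((12397757987/182847)*133014) = 1/(78527399089658/8707) = 8707/78527399089658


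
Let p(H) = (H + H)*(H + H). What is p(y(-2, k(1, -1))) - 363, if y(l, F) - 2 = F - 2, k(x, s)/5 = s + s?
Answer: 37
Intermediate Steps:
k(x, s) = 10*s (k(x, s) = 5*(s + s) = 5*(2*s) = 10*s)
y(l, F) = F (y(l, F) = 2 + (F - 2) = 2 + (-2 + F) = F)
p(H) = 4*H² (p(H) = (2*H)*(2*H) = 4*H²)
p(y(-2, k(1, -1))) - 363 = 4*(10*(-1))² - 363 = 4*(-10)² - 363 = 4*100 - 363 = 400 - 363 = 37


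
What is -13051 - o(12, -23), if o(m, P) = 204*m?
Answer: -15499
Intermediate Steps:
-13051 - o(12, -23) = -13051 - 204*12 = -13051 - 1*2448 = -13051 - 2448 = -15499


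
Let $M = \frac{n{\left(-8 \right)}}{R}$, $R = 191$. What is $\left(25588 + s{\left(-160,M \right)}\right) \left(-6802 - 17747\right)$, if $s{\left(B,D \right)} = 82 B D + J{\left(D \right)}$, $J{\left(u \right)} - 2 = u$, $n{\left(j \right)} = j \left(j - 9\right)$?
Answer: $- \frac{76187968794}{191} \approx -3.9889 \cdot 10^{8}$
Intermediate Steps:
$n{\left(j \right)} = j \left(-9 + j\right)$
$J{\left(u \right)} = 2 + u$
$M = \frac{136}{191}$ ($M = \frac{\left(-8\right) \left(-9 - 8\right)}{191} = \left(-8\right) \left(-17\right) \frac{1}{191} = 136 \cdot \frac{1}{191} = \frac{136}{191} \approx 0.71204$)
$s{\left(B,D \right)} = 2 + D + 82 B D$ ($s{\left(B,D \right)} = 82 B D + \left(2 + D\right) = 2 + D + 82 B D$)
$\left(25588 + s{\left(-160,M \right)}\right) \left(-6802 - 17747\right) = \left(25588 + \left(2 + \frac{136}{191} + 82 \left(-160\right) \frac{136}{191}\right)\right) \left(-6802 - 17747\right) = \left(25588 + \left(2 + \frac{136}{191} - \frac{1784320}{191}\right)\right) \left(-24549\right) = \left(25588 - \frac{1783802}{191}\right) \left(-24549\right) = \frac{3103506}{191} \left(-24549\right) = - \frac{76187968794}{191}$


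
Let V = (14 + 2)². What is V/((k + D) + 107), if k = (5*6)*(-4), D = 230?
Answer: 256/217 ≈ 1.1797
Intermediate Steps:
k = -120 (k = 30*(-4) = -120)
V = 256 (V = 16² = 256)
V/((k + D) + 107) = 256/((-120 + 230) + 107) = 256/(110 + 107) = 256/217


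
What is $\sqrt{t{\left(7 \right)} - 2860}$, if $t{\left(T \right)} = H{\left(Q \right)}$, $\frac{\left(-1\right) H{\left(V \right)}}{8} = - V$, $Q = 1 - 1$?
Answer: $2 i \sqrt{715} \approx 53.479 i$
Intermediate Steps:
$Q = 0$
$H{\left(V \right)} = 8 V$ ($H{\left(V \right)} = - 8 \left(- V\right) = 8 V$)
$t{\left(T \right)} = 0$ ($t{\left(T \right)} = 8 \cdot 0 = 0$)
$\sqrt{t{\left(7 \right)} - 2860} = \sqrt{0 - 2860} = \sqrt{-2860} = 2 i \sqrt{715}$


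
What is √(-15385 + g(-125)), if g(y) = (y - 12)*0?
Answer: I*√15385 ≈ 124.04*I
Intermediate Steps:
g(y) = 0 (g(y) = (-12 + y)*0 = 0)
√(-15385 + g(-125)) = √(-15385 + 0) = √(-15385) = I*√15385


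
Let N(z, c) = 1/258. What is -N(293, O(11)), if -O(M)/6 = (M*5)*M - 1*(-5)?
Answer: -1/258 ≈ -0.0038760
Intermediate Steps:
O(M) = -30 - 30*M² (O(M) = -6*((M*5)*M - 1*(-5)) = -6*((5*M)*M + 5) = -6*(5*M² + 5) = -6*(5 + 5*M²) = -30 - 30*M²)
N(z, c) = 1/258
-N(293, O(11)) = -1*1/258 = -1/258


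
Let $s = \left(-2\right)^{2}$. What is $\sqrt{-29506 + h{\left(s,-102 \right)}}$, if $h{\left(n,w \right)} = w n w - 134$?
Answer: $2 \sqrt{2994} \approx 109.43$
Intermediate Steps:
$s = 4$
$h{\left(n,w \right)} = -134 + n w^{2}$ ($h{\left(n,w \right)} = n w w - 134 = n w^{2} - 134 = -134 + n w^{2}$)
$\sqrt{-29506 + h{\left(s,-102 \right)}} = \sqrt{-29506 - \left(134 - 4 \left(-102\right)^{2}\right)} = \sqrt{-29506 + \left(-134 + 4 \cdot 10404\right)} = \sqrt{-29506 + \left(-134 + 41616\right)} = \sqrt{-29506 + 41482} = \sqrt{11976} = 2 \sqrt{2994}$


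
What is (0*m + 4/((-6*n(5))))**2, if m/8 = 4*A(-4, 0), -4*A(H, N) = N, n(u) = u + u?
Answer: 1/225 ≈ 0.0044444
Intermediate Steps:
n(u) = 2*u
A(H, N) = -N/4
m = 0 (m = 8*(4*(-1/4*0)) = 8*(4*0) = 8*0 = 0)
(0*m + 4/((-6*n(5))))**2 = (0*0 + 4/((-12*5)))**2 = (0 + 4/((-6*10)))**2 = (0 + 4/(-60))**2 = (0 + 4*(-1/60))**2 = (0 - 1/15)**2 = (-1/15)**2 = 1/225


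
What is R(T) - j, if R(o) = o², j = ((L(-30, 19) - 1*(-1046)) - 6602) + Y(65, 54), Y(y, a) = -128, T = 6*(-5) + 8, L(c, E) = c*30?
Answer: 7068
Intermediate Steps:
L(c, E) = 30*c
T = -22 (T = -30 + 8 = -22)
j = -6584 (j = ((30*(-30) - 1*(-1046)) - 6602) - 128 = ((-900 + 1046) - 6602) - 128 = (146 - 6602) - 128 = -6456 - 128 = -6584)
R(T) - j = (-22)² - 1*(-6584) = 484 + 6584 = 7068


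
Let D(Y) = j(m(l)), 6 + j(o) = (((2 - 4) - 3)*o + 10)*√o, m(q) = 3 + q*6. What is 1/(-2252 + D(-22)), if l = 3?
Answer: -2258/4909039 + 95*√21/4909039 ≈ -0.00037129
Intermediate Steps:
m(q) = 3 + 6*q
j(o) = -6 + √o*(10 - 5*o) (j(o) = -6 + (((2 - 4) - 3)*o + 10)*√o = -6 + ((-2 - 3)*o + 10)*√o = -6 + (-5*o + 10)*√o = -6 + (10 - 5*o)*√o = -6 + √o*(10 - 5*o))
D(Y) = -6 - 95*√21 (D(Y) = -6 - 5*(3 + 6*3)^(3/2) + 10*√(3 + 6*3) = -6 - 5*(3 + 18)^(3/2) + 10*√(3 + 18) = -6 - 105*√21 + 10*√21 = -6 - 95*√21)
1/(-2252 + D(-22)) = 1/(-2252 + (-6 - 95*√21)) = 1/(-2258 - 95*√21)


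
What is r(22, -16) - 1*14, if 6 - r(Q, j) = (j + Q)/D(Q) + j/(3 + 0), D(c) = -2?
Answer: 1/3 ≈ 0.33333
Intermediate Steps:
r(Q, j) = 6 + Q/2 + j/6 (r(Q, j) = 6 - ((j + Q)/(-2) + j/(3 + 0)) = 6 - ((Q + j)*(-1/2) + j/3) = 6 - ((-Q/2 - j/2) + j*(1/3)) = 6 - ((-Q/2 - j/2) + j/3) = 6 - (-Q/2 - j/6) = 6 + (Q/2 + j/6) = 6 + Q/2 + j/6)
r(22, -16) - 1*14 = (6 + (1/2)*22 + (1/6)*(-16)) - 1*14 = (6 + 11 - 8/3) - 14 = 43/3 - 14 = 1/3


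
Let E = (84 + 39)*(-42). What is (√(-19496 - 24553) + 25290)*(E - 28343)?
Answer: -847442610 - 33509*I*√44049 ≈ -8.4744e+8 - 7.0328e+6*I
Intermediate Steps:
E = -5166 (E = 123*(-42) = -5166)
(√(-19496 - 24553) + 25290)*(E - 28343) = (√(-19496 - 24553) + 25290)*(-5166 - 28343) = (√(-44049) + 25290)*(-33509) = (I*√44049 + 25290)*(-33509) = (25290 + I*√44049)*(-33509) = -847442610 - 33509*I*√44049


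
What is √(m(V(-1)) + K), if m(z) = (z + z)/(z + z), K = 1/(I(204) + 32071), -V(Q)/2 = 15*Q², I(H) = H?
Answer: 2*√10417079/6455 ≈ 1.0000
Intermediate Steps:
V(Q) = -30*Q²
K = 1/32275 (K = 1/(204 + 32071) = 1/32275 ≈ 3.0984e-5)
m(z) = 1 (m(z) = (2*z)/((2*z)) = (2*z)*(1/(2*z)) = 1)
√(m(V(-1)) + K) = √(1 + 1/32275) = √(32276/32275) = 2*√10417079/6455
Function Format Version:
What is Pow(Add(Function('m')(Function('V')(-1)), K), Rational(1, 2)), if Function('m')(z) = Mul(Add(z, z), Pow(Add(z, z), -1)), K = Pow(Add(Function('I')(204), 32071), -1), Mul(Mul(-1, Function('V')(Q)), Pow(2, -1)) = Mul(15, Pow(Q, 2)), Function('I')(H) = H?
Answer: Mul(Rational(2, 6455), Pow(10417079, Rational(1, 2))) ≈ 1.0000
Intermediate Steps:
Function('V')(Q) = Mul(-30, Pow(Q, 2)) (Function('V')(Q) = Mul(-2, Mul(15, Pow(Q, 2))) = Mul(-30, Pow(Q, 2)))
K = Rational(1, 32275) (K = Pow(Add(204, 32071), -1) = Pow(32275, -1) = Rational(1, 32275) ≈ 3.0984e-5)
Function('m')(z) = 1 (Function('m')(z) = Mul(Mul(2, z), Pow(Mul(2, z), -1)) = Mul(Mul(2, z), Mul(Rational(1, 2), Pow(z, -1))) = 1)
Pow(Add(Function('m')(Function('V')(-1)), K), Rational(1, 2)) = Pow(Add(1, Rational(1, 32275)), Rational(1, 2)) = Pow(Rational(32276, 32275), Rational(1, 2)) = Mul(Rational(2, 6455), Pow(10417079, Rational(1, 2)))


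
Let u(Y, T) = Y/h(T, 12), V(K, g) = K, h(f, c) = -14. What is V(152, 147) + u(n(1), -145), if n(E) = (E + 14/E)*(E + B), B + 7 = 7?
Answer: 2113/14 ≈ 150.93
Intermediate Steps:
B = 0 (B = -7 + 7 = 0)
n(E) = E*(E + 14/E) (n(E) = (E + 14/E)*(E + 0) = (E + 14/E)*E = E*(E + 14/E))
u(Y, T) = -Y/14 (u(Y, T) = Y/(-14) = Y*(-1/14) = -Y/14)
V(152, 147) + u(n(1), -145) = 152 - (14 + 1²)/14 = 152 - (14 + 1)/14 = 152 - 1/14*15 = 152 - 15/14 = 2113/14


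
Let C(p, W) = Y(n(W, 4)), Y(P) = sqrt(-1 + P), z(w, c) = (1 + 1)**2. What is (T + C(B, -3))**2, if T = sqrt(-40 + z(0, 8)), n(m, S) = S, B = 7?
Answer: (sqrt(3) + 6*I)**2 ≈ -33.0 + 20.785*I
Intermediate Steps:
z(w, c) = 4 (z(w, c) = 2**2 = 4)
C(p, W) = sqrt(3) (C(p, W) = sqrt(-1 + 4) = sqrt(3))
T = 6*I (T = sqrt(-40 + 4) = sqrt(-36) = 6*I ≈ 6.0*I)
(T + C(B, -3))**2 = (6*I + sqrt(3))**2 = (sqrt(3) + 6*I)**2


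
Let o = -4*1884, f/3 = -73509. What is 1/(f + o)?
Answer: -1/228063 ≈ -4.3848e-6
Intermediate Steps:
f = -220527 (f = 3*(-73509) = -220527)
o = -7536
1/(f + o) = 1/(-220527 - 7536) = 1/(-228063) = -1/228063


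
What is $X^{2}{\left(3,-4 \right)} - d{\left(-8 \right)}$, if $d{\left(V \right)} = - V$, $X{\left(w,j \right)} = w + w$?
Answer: $28$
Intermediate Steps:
$X{\left(w,j \right)} = 2 w$
$X^{2}{\left(3,-4 \right)} - d{\left(-8 \right)} = \left(2 \cdot 3\right)^{2} - \left(-1\right) \left(-8\right) = 6^{2} - 8 = 36 - 8 = 28$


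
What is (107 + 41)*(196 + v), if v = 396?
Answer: 87616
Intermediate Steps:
(107 + 41)*(196 + v) = (107 + 41)*(196 + 396) = 148*592 = 87616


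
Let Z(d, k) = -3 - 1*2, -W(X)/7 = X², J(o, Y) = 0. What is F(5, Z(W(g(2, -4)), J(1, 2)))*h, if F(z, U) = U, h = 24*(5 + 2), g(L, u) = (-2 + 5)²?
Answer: -840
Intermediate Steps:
g(L, u) = 9 (g(L, u) = 3² = 9)
W(X) = -7*X²
h = 168 (h = 24*7 = 168)
Z(d, k) = -5 (Z(d, k) = -3 - 2 = -5)
F(5, Z(W(g(2, -4)), J(1, 2)))*h = -5*168 = -840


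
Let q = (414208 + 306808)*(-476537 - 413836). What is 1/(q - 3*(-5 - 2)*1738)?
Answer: -1/641973142470 ≈ -1.5577e-12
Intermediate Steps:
q = -641973178968 (q = 721016*(-890373) = -641973178968)
1/(q - 3*(-5 - 2)*1738) = 1/(-641973178968 - 3*(-5 - 2)*1738) = 1/(-641973178968 - 3*(-7)*1738) = 1/(-641973178968 + 21*1738) = 1/(-641973178968 + 36498) = 1/(-641973142470) = -1/641973142470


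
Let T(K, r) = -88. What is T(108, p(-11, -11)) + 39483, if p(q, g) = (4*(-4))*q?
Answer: 39395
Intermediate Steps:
p(q, g) = -16*q
T(108, p(-11, -11)) + 39483 = -88 + 39483 = 39395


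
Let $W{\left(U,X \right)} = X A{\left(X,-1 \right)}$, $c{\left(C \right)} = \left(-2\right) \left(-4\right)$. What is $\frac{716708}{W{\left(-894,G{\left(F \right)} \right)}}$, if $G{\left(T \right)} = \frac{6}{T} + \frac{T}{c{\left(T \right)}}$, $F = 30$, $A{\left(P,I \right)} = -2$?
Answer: $- \frac{7167080}{79} \approx -90723.0$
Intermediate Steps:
$c{\left(C \right)} = 8$
$G{\left(T \right)} = \frac{6}{T} + \frac{T}{8}$
$W{\left(U,X \right)} = - 2 X$ ($W{\left(U,X \right)} = X \left(-2\right) = - 2 X$)
$\frac{716708}{W{\left(-894,G{\left(F \right)} \right)}} = \frac{716708}{\left(-2\right) \left(\frac{6}{30} + \frac{1}{8} \cdot 30\right)} = \frac{716708}{\left(-2\right) \left(6 \cdot \frac{1}{30} + \frac{15}{4}\right)} = \frac{716708}{\left(-2\right) \left(\frac{1}{5} + \frac{15}{4}\right)} = \frac{716708}{\left(-2\right) \frac{79}{20}} = \frac{716708}{- \frac{79}{10}} = 716708 \left(- \frac{10}{79}\right) = - \frac{7167080}{79}$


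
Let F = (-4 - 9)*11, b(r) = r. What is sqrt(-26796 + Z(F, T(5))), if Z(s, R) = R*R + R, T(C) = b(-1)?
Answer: 2*I*sqrt(6699) ≈ 163.69*I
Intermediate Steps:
T(C) = -1
F = -143 (F = -13*11 = -143)
Z(s, R) = R + R**2 (Z(s, R) = R**2 + R = R + R**2)
sqrt(-26796 + Z(F, T(5))) = sqrt(-26796 - (1 - 1)) = sqrt(-26796 - 1*0) = sqrt(-26796 + 0) = sqrt(-26796) = 2*I*sqrt(6699)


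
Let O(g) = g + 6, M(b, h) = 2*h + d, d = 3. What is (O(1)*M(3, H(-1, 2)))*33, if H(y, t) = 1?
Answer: 1155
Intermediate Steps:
M(b, h) = 3 + 2*h (M(b, h) = 2*h + 3 = 3 + 2*h)
O(g) = 6 + g
(O(1)*M(3, H(-1, 2)))*33 = ((6 + 1)*(3 + 2*1))*33 = (7*(3 + 2))*33 = (7*5)*33 = 35*33 = 1155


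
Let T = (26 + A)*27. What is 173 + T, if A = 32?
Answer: 1739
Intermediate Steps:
T = 1566 (T = (26 + 32)*27 = 58*27 = 1566)
173 + T = 173 + 1566 = 1739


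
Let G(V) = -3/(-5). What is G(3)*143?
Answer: 429/5 ≈ 85.800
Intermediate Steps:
G(V) = ⅗ (G(V) = -3*(-⅕) = ⅗)
G(3)*143 = (⅗)*143 = 429/5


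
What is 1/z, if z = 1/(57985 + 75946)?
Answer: 133931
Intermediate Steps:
z = 1/133931 ≈ 7.4665e-6
1/z = 1/(1/133931) = 133931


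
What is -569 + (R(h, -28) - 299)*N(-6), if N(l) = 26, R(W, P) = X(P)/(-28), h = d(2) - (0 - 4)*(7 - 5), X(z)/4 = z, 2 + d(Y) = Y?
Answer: -8239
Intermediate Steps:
d(Y) = -2 + Y
X(z) = 4*z
h = 8 (h = (-2 + 2) - (0 - 4)*(7 - 5) = 0 - (-4)*2 = 0 - 1*(-8) = 0 + 8 = 8)
R(W, P) = -P/7 (R(W, P) = (4*P)/(-28) = (4*P)*(-1/28) = -P/7)
-569 + (R(h, -28) - 299)*N(-6) = -569 + (-⅐*(-28) - 299)*26 = -569 + (4 - 299)*26 = -569 - 295*26 = -569 - 7670 = -8239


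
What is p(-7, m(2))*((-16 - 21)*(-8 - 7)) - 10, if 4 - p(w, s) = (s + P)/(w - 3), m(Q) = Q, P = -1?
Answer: 4531/2 ≈ 2265.5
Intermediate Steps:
p(w, s) = 4 - (-1 + s)/(-3 + w) (p(w, s) = 4 - (s - 1)/(w - 3) = 4 - (-1 + s)/(-3 + w))
p(-7, m(2))*((-16 - 21)*(-8 - 7)) - 10 = ((-11 - 1*2 + 4*(-7))/(-3 - 7))*((-16 - 21)*(-8 - 7)) - 10 = ((-11 - 2 - 28)/(-10))*(-37*(-15)) - 10 = -⅒*(-41)*555 - 10 = (41/10)*555 - 10 = 4551/2 - 10 = 4531/2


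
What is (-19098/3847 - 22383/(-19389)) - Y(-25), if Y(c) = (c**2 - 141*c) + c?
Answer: -102655267032/24863161 ≈ -4128.8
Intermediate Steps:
Y(c) = c**2 - 140*c
(-19098/3847 - 22383/(-19389)) - Y(-25) = (-19098/3847 - 22383/(-19389)) - (-25)*(-140 - 25) = (-19098*1/3847 - 22383*(-1/19389)) - (-25)*(-165) = (-19098/3847 + 7461/6463) - 1*4125 = -94727907/24863161 - 4125 = -102655267032/24863161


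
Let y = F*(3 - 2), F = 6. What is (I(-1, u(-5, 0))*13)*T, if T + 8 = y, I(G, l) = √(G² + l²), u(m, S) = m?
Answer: -26*√26 ≈ -132.57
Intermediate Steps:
y = 6 (y = 6*(3 - 2) = 6*1 = 6)
T = -2 (T = -8 + 6 = -2)
(I(-1, u(-5, 0))*13)*T = (√((-1)² + (-5)²)*13)*(-2) = (√(1 + 25)*13)*(-2) = (√26*13)*(-2) = (13*√26)*(-2) = -26*√26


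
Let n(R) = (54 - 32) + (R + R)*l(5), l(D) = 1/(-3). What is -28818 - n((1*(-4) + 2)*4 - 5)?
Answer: -86546/3 ≈ -28849.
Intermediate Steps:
l(D) = -⅓
n(R) = 22 - 2*R/3 (n(R) = (54 - 32) + (R + R)*(-⅓) = 22 + (2*R)*(-⅓) = 22 - 2*R/3)
-28818 - n((1*(-4) + 2)*4 - 5) = -28818 - (22 - 2*((1*(-4) + 2)*4 - 5)/3) = -28818 - (22 - 2*((-4 + 2)*4 - 5)/3) = -28818 - (22 - 2*(-2*4 - 5)/3) = -28818 - (22 - 2*(-8 - 5)/3) = -28818 - (22 - ⅔*(-13)) = -28818 - (22 + 26/3) = -28818 - 1*92/3 = -28818 - 92/3 = -86546/3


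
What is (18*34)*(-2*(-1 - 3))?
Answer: 4896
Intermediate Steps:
(18*34)*(-2*(-1 - 3)) = 612*(-2*(-4)) = 612*8 = 4896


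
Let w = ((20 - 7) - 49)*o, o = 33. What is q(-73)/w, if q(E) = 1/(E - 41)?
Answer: 1/135432 ≈ 7.3838e-6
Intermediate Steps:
q(E) = 1/(-41 + E)
w = -1188 (w = ((20 - 7) - 49)*33 = (13 - 49)*33 = -36*33 = -1188)
q(-73)/w = 1/(-41 - 73*(-1188)) = -1/1188/(-114) = -1/114*(-1/1188) = 1/135432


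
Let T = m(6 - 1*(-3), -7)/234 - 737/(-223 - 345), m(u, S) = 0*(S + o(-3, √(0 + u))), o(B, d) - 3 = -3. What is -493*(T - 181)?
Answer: 50321003/568 ≈ 88593.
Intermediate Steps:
o(B, d) = 0 (o(B, d) = 3 - 3 = 0)
m(u, S) = 0 (m(u, S) = 0*(S + 0) = 0*S = 0)
T = 737/568 (T = 0/234 - 737/(-223 - 345) = 0*(1/234) - 737/(-568) = 0 - 737*(-1/568) = 0 + 737/568 = 737/568 ≈ 1.2975)
-493*(T - 181) = -493*(737/568 - 181) = -493*(-102071/568) = 50321003/568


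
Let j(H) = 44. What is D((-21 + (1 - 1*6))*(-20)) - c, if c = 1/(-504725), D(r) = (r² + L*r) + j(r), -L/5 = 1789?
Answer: -2211178017099/504725 ≈ -4.3810e+6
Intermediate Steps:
L = -8945 (L = -5*1789 = -8945)
D(r) = 44 + r² - 8945*r (D(r) = (r² - 8945*r) + 44 = 44 + r² - 8945*r)
c = -1/504725 ≈ -1.9813e-6
D((-21 + (1 - 1*6))*(-20)) - c = (44 + ((-21 + (1 - 1*6))*(-20))² - 8945*(-21 + (1 - 1*6))*(-20)) - 1*(-1/504725) = (44 + ((-21 + (1 - 6))*(-20))² - 8945*(-21 + (1 - 6))*(-20)) + 1/504725 = (44 + ((-21 - 5)*(-20))² - 8945*(-21 - 5)*(-20)) + 1/504725 = (44 + (-26*(-20))² - (-232570)*(-20)) + 1/504725 = (44 + 520² - 8945*520) + 1/504725 = (44 + 270400 - 4651400) + 1/504725 = -4380956 + 1/504725 = -2211178017099/504725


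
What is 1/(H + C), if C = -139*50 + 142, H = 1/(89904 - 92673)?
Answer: -2769/18851353 ≈ -0.00014689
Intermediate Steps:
H = -1/2769 (H = 1/(-2769) = -1/2769 ≈ -0.00036114)
C = -6808 (C = -6950 + 142 = -6808)
1/(H + C) = 1/(-1/2769 - 6808) = 1/(-18851353/2769) = -2769/18851353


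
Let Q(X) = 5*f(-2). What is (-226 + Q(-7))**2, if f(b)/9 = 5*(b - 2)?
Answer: 1267876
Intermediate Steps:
f(b) = -90 + 45*b (f(b) = 9*(5*(b - 2)) = 9*(5*(-2 + b)) = 9*(-10 + 5*b) = -90 + 45*b)
Q(X) = -900 (Q(X) = 5*(-90 + 45*(-2)) = 5*(-90 - 90) = 5*(-180) = -900)
(-226 + Q(-7))**2 = (-226 - 900)**2 = (-1126)**2 = 1267876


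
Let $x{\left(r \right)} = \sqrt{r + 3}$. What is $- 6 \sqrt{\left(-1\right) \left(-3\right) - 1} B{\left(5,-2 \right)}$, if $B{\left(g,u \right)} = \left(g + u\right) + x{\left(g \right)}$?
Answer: $-24 - 18 \sqrt{2} \approx -49.456$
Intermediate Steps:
$x{\left(r \right)} = \sqrt{3 + r}$
$B{\left(g,u \right)} = g + u + \sqrt{3 + g}$ ($B{\left(g,u \right)} = \left(g + u\right) + \sqrt{3 + g} = g + u + \sqrt{3 + g}$)
$- 6 \sqrt{\left(-1\right) \left(-3\right) - 1} B{\left(5,-2 \right)} = - 6 \sqrt{\left(-1\right) \left(-3\right) - 1} \left(5 - 2 + \sqrt{3 + 5}\right) = - 6 \sqrt{3 - 1} \left(5 - 2 + \sqrt{8}\right) = - 6 \sqrt{2} \left(5 - 2 + 2 \sqrt{2}\right) = - 6 \sqrt{2} \left(3 + 2 \sqrt{2}\right)$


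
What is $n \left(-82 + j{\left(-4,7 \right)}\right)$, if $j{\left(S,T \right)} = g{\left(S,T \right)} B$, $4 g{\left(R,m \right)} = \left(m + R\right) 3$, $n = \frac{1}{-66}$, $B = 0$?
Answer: $\frac{41}{33} \approx 1.2424$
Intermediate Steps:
$n = - \frac{1}{66} \approx -0.015152$
$g{\left(R,m \right)} = \frac{3 R}{4} + \frac{3 m}{4}$ ($g{\left(R,m \right)} = \frac{\left(m + R\right) 3}{4} = \frac{\left(R + m\right) 3}{4} = \frac{3 R + 3 m}{4} = \frac{3 R}{4} + \frac{3 m}{4}$)
$j{\left(S,T \right)} = 0$ ($j{\left(S,T \right)} = \left(\frac{3 S}{4} + \frac{3 T}{4}\right) 0 = 0$)
$n \left(-82 + j{\left(-4,7 \right)}\right) = - \frac{-82 + 0}{66} = \left(- \frac{1}{66}\right) \left(-82\right) = \frac{41}{33}$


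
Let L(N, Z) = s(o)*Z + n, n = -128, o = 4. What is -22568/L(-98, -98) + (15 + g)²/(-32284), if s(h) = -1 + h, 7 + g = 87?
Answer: 362388381/6811924 ≈ 53.199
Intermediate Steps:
g = 80 (g = -7 + 87 = 80)
L(N, Z) = -128 + 3*Z (L(N, Z) = (-1 + 4)*Z - 128 = 3*Z - 128 = -128 + 3*Z)
-22568/L(-98, -98) + (15 + g)²/(-32284) = -22568/(-128 + 3*(-98)) + (15 + 80)²/(-32284) = -22568/(-128 - 294) + 95²*(-1/32284) = -22568/(-422) + 9025*(-1/32284) = -22568*(-1/422) - 9025/32284 = 11284/211 - 9025/32284 = 362388381/6811924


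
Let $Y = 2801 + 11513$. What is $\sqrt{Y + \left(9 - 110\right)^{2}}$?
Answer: $\sqrt{24515} \approx 156.57$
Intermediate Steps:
$Y = 14314$
$\sqrt{Y + \left(9 - 110\right)^{2}} = \sqrt{14314 + \left(9 - 110\right)^{2}} = \sqrt{14314 + \left(-101\right)^{2}} = \sqrt{14314 + 10201} = \sqrt{24515}$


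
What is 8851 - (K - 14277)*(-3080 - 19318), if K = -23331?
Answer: -842335133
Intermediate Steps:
8851 - (K - 14277)*(-3080 - 19318) = 8851 - (-23331 - 14277)*(-3080 - 19318) = 8851 - (-37608)*(-22398) = 8851 - 1*842343984 = 8851 - 842343984 = -842335133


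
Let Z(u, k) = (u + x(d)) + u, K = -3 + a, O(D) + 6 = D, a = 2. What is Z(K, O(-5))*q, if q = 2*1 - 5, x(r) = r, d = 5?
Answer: -9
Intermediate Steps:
O(D) = -6 + D
q = -3 (q = 2 - 5 = -3)
K = -1 (K = -3 + 2 = -1)
Z(u, k) = 5 + 2*u (Z(u, k) = (u + 5) + u = (5 + u) + u = 5 + 2*u)
Z(K, O(-5))*q = (5 + 2*(-1))*(-3) = (5 - 2)*(-3) = 3*(-3) = -9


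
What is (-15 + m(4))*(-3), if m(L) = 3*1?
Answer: 36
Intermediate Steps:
m(L) = 3
(-15 + m(4))*(-3) = (-15 + 3)*(-3) = -12*(-3) = 36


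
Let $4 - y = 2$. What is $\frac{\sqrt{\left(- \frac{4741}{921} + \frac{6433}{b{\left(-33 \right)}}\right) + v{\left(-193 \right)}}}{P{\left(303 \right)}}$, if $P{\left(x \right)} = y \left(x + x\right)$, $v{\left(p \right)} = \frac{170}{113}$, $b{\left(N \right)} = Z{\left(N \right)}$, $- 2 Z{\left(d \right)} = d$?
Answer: $\frac{\sqrt{56243358961471}}{462500412} \approx 0.016215$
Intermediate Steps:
$Z{\left(d \right)} = - \frac{d}{2}$
$b{\left(N \right)} = - \frac{N}{2}$
$v{\left(p \right)} = \frac{170}{113}$ ($v{\left(p \right)} = 170 \cdot \frac{1}{113} = \frac{170}{113}$)
$y = 2$ ($y = 4 - 2 = 2$)
$P{\left(x \right)} = 4 x$ ($P{\left(x \right)} = 2 \left(x + x\right) = 2 \cdot 2 x = 4 x$)
$\frac{\sqrt{\left(- \frac{4741}{921} + \frac{6433}{b{\left(-33 \right)}}\right) + v{\left(-193 \right)}}}{P{\left(303 \right)}} = \frac{\sqrt{\left(- \frac{4741}{921} + \frac{6433}{\left(- \frac{1}{2}\right) \left(-33\right)}\right) + \frac{170}{113}}}{4 \cdot 303} = \frac{\sqrt{\left(\left(-4741\right) \frac{1}{921} + \frac{6433}{\frac{33}{2}}\right) + \frac{170}{113}}}{1212} = \sqrt{\left(- \frac{4741}{921} + 6433 \cdot \frac{2}{33}\right) + \frac{170}{113}} \cdot \frac{1}{1212} = \sqrt{\left(- \frac{4741}{921} + \frac{12866}{33}\right) + \frac{170}{113}} \cdot \frac{1}{1212} = \sqrt{\frac{1299237}{3377} + \frac{170}{113}} \cdot \frac{1}{1212} = \sqrt{\frac{147387871}{381601}} \cdot \frac{1}{1212} = \frac{\sqrt{56243358961471}}{381601} \cdot \frac{1}{1212} = \frac{\sqrt{56243358961471}}{462500412}$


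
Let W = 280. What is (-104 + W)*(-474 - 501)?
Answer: -171600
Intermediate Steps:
(-104 + W)*(-474 - 501) = (-104 + 280)*(-474 - 501) = 176*(-975) = -171600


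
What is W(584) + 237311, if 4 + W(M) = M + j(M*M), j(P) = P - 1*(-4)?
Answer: 578951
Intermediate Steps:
j(P) = 4 + P (j(P) = P + 4 = 4 + P)
W(M) = M + M² (W(M) = -4 + (M + (4 + M*M)) = -4 + (M + (4 + M²)) = -4 + (4 + M + M²) = M + M²)
W(584) + 237311 = 584*(1 + 584) + 237311 = 584*585 + 237311 = 341640 + 237311 = 578951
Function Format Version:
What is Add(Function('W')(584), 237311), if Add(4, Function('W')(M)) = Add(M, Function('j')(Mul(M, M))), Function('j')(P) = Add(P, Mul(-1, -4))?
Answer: 578951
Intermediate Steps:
Function('j')(P) = Add(4, P) (Function('j')(P) = Add(P, 4) = Add(4, P))
Function('W')(M) = Add(M, Pow(M, 2)) (Function('W')(M) = Add(-4, Add(M, Add(4, Mul(M, M)))) = Add(-4, Add(M, Add(4, Pow(M, 2)))) = Add(-4, Add(4, M, Pow(M, 2))) = Add(M, Pow(M, 2)))
Add(Function('W')(584), 237311) = Add(Mul(584, Add(1, 584)), 237311) = Add(Mul(584, 585), 237311) = Add(341640, 237311) = 578951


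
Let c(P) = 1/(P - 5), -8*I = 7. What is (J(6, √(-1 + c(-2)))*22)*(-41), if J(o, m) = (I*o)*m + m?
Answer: 7667*I*√14/7 ≈ 4098.2*I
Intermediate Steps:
I = -7/8 (I = -⅛*7 = -7/8 ≈ -0.87500)
c(P) = 1/(-5 + P)
J(o, m) = m - 7*m*o/8 (J(o, m) = (-7*o/8)*m + m = -7*m*o/8 + m = m - 7*m*o/8)
(J(6, √(-1 + c(-2)))*22)*(-41) = ((√(-1 + 1/(-5 - 2))*(8 - 7*6)/8)*22)*(-41) = ((√(-1 + 1/(-7))*(8 - 42)/8)*22)*(-41) = (((⅛)*√(-1 - ⅐)*(-34))*22)*(-41) = (((⅛)*√(-8/7)*(-34))*22)*(-41) = (((⅛)*(2*I*√14/7)*(-34))*22)*(-41) = (-17*I*√14/14*22)*(-41) = -187*I*√14/7*(-41) = 7667*I*√14/7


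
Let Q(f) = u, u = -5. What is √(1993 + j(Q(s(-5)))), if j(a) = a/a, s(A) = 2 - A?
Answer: √1994 ≈ 44.654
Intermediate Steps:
Q(f) = -5
j(a) = 1
√(1993 + j(Q(s(-5)))) = √(1993 + 1) = √1994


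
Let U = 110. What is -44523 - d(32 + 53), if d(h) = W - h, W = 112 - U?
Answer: -44440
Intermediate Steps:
W = 2 (W = 112 - 1*110 = 112 - 110 = 2)
d(h) = 2 - h
-44523 - d(32 + 53) = -44523 - (2 - (32 + 53)) = -44523 - (2 - 1*85) = -44523 - (2 - 85) = -44523 - 1*(-83) = -44523 + 83 = -44440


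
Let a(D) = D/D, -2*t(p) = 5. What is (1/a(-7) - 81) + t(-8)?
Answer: -165/2 ≈ -82.500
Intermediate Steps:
t(p) = -5/2 (t(p) = -1/2*5 = -5/2)
a(D) = 1
(1/a(-7) - 81) + t(-8) = (1/1 - 81) - 5/2 = (1 - 81) - 5/2 = -80 - 5/2 = -165/2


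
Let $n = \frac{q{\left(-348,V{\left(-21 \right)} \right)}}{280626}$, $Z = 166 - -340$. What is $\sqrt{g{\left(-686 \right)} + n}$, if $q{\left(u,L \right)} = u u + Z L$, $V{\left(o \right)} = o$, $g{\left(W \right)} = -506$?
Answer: $\frac{i \sqrt{1106027184723}}{46771} \approx 22.486 i$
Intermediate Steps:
$Z = 506$ ($Z = 166 + 340 = 506$)
$q{\left(u,L \right)} = u^{2} + 506 L$ ($q{\left(u,L \right)} = u u + 506 L = u^{2} + 506 L$)
$n = \frac{18413}{46771}$ ($n = \frac{\left(-348\right)^{2} + 506 \left(-21\right)}{280626} = \left(121104 - 10626\right) \frac{1}{280626} = 110478 \cdot \frac{1}{280626} = \frac{18413}{46771} \approx 0.39368$)
$\sqrt{g{\left(-686 \right)} + n} = \sqrt{-506 + \frac{18413}{46771}} = \sqrt{- \frac{23647713}{46771}} = \frac{i \sqrt{1106027184723}}{46771}$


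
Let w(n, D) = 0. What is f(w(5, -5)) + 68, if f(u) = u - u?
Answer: 68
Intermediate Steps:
f(u) = 0
f(w(5, -5)) + 68 = 0 + 68 = 68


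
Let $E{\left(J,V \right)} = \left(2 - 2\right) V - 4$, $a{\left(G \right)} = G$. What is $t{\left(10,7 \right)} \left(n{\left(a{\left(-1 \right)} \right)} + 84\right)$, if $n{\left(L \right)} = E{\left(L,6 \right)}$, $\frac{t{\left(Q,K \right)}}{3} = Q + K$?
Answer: $4080$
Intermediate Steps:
$t{\left(Q,K \right)} = 3 K + 3 Q$ ($t{\left(Q,K \right)} = 3 \left(Q + K\right) = 3 \left(K + Q\right) = 3 K + 3 Q$)
$E{\left(J,V \right)} = -4$ ($E{\left(J,V \right)} = 0 V - 4 = 0 - 4 = -4$)
$n{\left(L \right)} = -4$
$t{\left(10,7 \right)} \left(n{\left(a{\left(-1 \right)} \right)} + 84\right) = \left(3 \cdot 7 + 3 \cdot 10\right) \left(-4 + 84\right) = \left(21 + 30\right) 80 = 51 \cdot 80 = 4080$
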